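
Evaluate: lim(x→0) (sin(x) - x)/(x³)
This is a 0/0 indeterminate form.

Apply L'Hôpital's rule: differentiate numerator and denominator separately.
  f(x) = -x + sin(x)   ⇒   f'(x) = cos(x) - 1
  g(x) = x^3   ⇒   g'(x) = 3·x^2
  lim(x→0) f'(x)/g'(x) = lim(x→0) (cos(x) - 1)/(3·x^2)
  = -1/6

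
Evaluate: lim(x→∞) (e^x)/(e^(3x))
This is an ∞/∞ indeterminate form.

Apply L'Hôpital's rule: differentiate numerator and denominator separately.
  f(x) = e^(x)   ⇒   f'(x) = e^(x)
  g(x) = e^(3·x)   ⇒   g'(x) = 3·e^(3·x)
  lim(x→∞) f'(x)/g'(x) = lim(x→∞) (e^(x))/(3·e^(3·x))
  = 0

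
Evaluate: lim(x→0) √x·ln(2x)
This is a 0·∞ indeterminate form.

Rewrite 0·∞ as a quotient (0/0 or ∞/∞ form), then apply L'Hôpital's rule:
  lim(x→0) √x·ln(2x) = 0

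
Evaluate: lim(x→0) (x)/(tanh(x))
This is a 0/0 indeterminate form.

Apply L'Hôpital's rule: differentiate numerator and denominator separately.
  f(x) = x   ⇒   f'(x) = 1
  g(x) = tanh(x)   ⇒   g'(x) = 1 - tanh(x)^2
  lim(x→0) f'(x)/g'(x) = lim(x→0) (1)/(1 - tanh(x)^2)
  = 1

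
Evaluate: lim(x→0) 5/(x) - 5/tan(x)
This is an ∞-∞ indeterminate form.

Combine fractions or rationalize to convert ∞-∞ to 0/0 form:
  lim(x→0) 5/(x) - 5/tan(x) = 0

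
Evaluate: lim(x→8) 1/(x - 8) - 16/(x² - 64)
This is an ∞-∞ indeterminate form.

Combine fractions or rationalize to convert ∞-∞ to 0/0 form:
  lim(x→8) 1/(x - 8) - 16/(x² - 64) = 1/16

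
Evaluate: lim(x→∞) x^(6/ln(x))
This is an exponential indeterminate form.

For exponential indeterminate forms, take the natural log:
  Let L = lim(x→∞) x^(6/ln(x))
  Then ln(L) = lim(x→∞) [exponent × ln(base)]
  Evaluate using L'Hôpital or standard limits, then exponentiate.
  L = e^(6)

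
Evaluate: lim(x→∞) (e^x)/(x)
This is an ∞/∞ indeterminate form.

Apply L'Hôpital's rule: differentiate numerator and denominator separately.
  f(x) = e^(x)   ⇒   f'(x) = e^(x)
  g(x) = x   ⇒   g'(x) = 1
  lim(x→∞) f'(x)/g'(x) = lim(x→∞) (e^(x))/(1)
  = ∞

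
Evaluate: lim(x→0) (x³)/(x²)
This is a 0/0 indeterminate form.

Apply L'Hôpital's rule: differentiate numerator and denominator separately.
  f(x) = x^3   ⇒   f'(x) = 3·x^2
  g(x) = x^2   ⇒   g'(x) = 2·x
  lim(x→0) f'(x)/g'(x) = lim(x→0) (3·x^2)/(2·x)
  = 0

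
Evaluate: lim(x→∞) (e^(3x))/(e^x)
This is an ∞/∞ indeterminate form.

Apply L'Hôpital's rule: differentiate numerator and denominator separately.
  f(x) = e^(3·x)   ⇒   f'(x) = 3·e^(3·x)
  g(x) = e^(x)   ⇒   g'(x) = e^(x)
  lim(x→∞) f'(x)/g'(x) = lim(x→∞) (3·e^(3·x))/(e^(x))
  = ∞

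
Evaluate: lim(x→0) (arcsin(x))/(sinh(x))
This is a 0/0 indeterminate form.

Apply L'Hôpital's rule: differentiate numerator and denominator separately.
  f(x) = asin(x)   ⇒   f'(x) = 1/sqrt(1 - x^2)
  g(x) = sinh(x)   ⇒   g'(x) = cosh(x)
  lim(x→0) f'(x)/g'(x) = lim(x→0) (1/sqrt(1 - x^2))/(cosh(x))
  = 1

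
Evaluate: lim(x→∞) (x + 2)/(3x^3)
This is an ∞/∞ indeterminate form.

Apply L'Hôpital's rule: differentiate numerator and denominator separately.
  f(x) = x + 2   ⇒   f'(x) = 1
  g(x) = 3·x^3   ⇒   g'(x) = 9·x^2
  lim(x→∞) f'(x)/g'(x) = lim(x→∞) (1)/(9·x^2)
  = 0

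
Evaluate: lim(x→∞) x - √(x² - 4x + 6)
This is an ∞-∞ indeterminate form.

Combine fractions or rationalize to convert ∞-∞ to 0/0 form:
  lim(x→∞) x - √(x² - 4x + 6) = 2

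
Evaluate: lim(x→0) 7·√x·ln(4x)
This is a 0·∞ indeterminate form.

Rewrite 0·∞ as a quotient (0/0 or ∞/∞ form), then apply L'Hôpital's rule:
  lim(x→0) 7·√x·ln(4x) = 0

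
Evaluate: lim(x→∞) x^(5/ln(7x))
This is an exponential indeterminate form.

For exponential indeterminate forms, take the natural log:
  Let L = lim(x→∞) x^(5/ln(7x))
  Then ln(L) = lim(x→∞) [exponent × ln(base)]
  Evaluate using L'Hôpital or standard limits, then exponentiate.
  L = e^(5)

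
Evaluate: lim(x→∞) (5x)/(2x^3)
This is an ∞/∞ indeterminate form.

Apply L'Hôpital's rule: differentiate numerator and denominator separately.
  f(x) = 5·x   ⇒   f'(x) = 5
  g(x) = 2·x^3   ⇒   g'(x) = 6·x^2
  lim(x→∞) f'(x)/g'(x) = lim(x→∞) (5)/(6·x^2)
  = 0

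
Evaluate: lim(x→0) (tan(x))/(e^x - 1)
This is a 0/0 indeterminate form.

Apply L'Hôpital's rule: differentiate numerator and denominator separately.
  f(x) = tan(x)   ⇒   f'(x) = tan(x)^2 + 1
  g(x) = e^(x) - 1   ⇒   g'(x) = e^(x)
  lim(x→0) f'(x)/g'(x) = lim(x→0) (tan(x)^2 + 1)/(e^(x))
  = 1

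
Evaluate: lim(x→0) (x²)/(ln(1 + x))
This is a 0/0 indeterminate form.

Apply L'Hôpital's rule: differentiate numerator and denominator separately.
  f(x) = x^2   ⇒   f'(x) = 2·x
  g(x) = ln(x + 1)   ⇒   g'(x) = 1/(x + 1)
  lim(x→0) f'(x)/g'(x) = lim(x→0) (2·x)/(1/(x + 1))
  = 0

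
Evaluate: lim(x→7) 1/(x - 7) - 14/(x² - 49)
This is an ∞-∞ indeterminate form.

Combine fractions or rationalize to convert ∞-∞ to 0/0 form:
  lim(x→7) 1/(x - 7) - 14/(x² - 49) = 1/14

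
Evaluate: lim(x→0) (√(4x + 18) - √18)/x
This is a standard limit.

Factor or rationalize the expression:
  lim(x→0) (√(4x + 18) - √18)/x = sqrt(2)/3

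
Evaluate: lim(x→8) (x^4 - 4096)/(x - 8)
This is a standard limit.

Factor or rationalize the expression:
  lim(x→8) (x^4 - 4096)/(x - 8) = 2048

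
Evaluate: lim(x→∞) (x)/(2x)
This is an ∞/∞ indeterminate form.

Apply L'Hôpital's rule: differentiate numerator and denominator separately.
  f(x) = x   ⇒   f'(x) = 1
  g(x) = 2·x   ⇒   g'(x) = 2
  lim(x→∞) f'(x)/g'(x) = lim(x→∞) (1)/(2)
  = 1/2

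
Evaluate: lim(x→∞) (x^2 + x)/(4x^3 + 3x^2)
This is an ∞/∞ indeterminate form.

Apply L'Hôpital's rule: differentiate numerator and denominator separately.
  f(x) = x^2 + x   ⇒   f'(x) = 2·x + 1
  g(x) = 4·x^3 + 3·x^2   ⇒   g'(x) = 12·x^2 + 6·x
  lim(x→∞) f'(x)/g'(x) = lim(x→∞) (2·x + 1)/(12·x^2 + 6·x)
  = 0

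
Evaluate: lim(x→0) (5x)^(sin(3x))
This is an exponential indeterminate form.

For exponential indeterminate forms, take the natural log:
  Let L = lim(x→0) (5x)^(sin(3x))
  Then ln(L) = lim(x→0) [exponent × ln(base)]
  Evaluate using L'Hôpital or standard limits, then exponentiate.
  L = 1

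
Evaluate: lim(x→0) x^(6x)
This is an exponential indeterminate form.

For exponential indeterminate forms, take the natural log:
  Let L = lim(x→0) x^(6x)
  Then ln(L) = lim(x→0) [exponent × ln(base)]
  Evaluate using L'Hôpital or standard limits, then exponentiate.
  L = 1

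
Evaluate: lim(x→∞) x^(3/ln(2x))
This is an exponential indeterminate form.

For exponential indeterminate forms, take the natural log:
  Let L = lim(x→∞) x^(3/ln(2x))
  Then ln(L) = lim(x→∞) [exponent × ln(base)]
  Evaluate using L'Hôpital or standard limits, then exponentiate.
  L = e^(3)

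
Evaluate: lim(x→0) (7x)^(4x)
This is an exponential indeterminate form.

For exponential indeterminate forms, take the natural log:
  Let L = lim(x→0) (7x)^(4x)
  Then ln(L) = lim(x→0) [exponent × ln(base)]
  Evaluate using L'Hôpital or standard limits, then exponentiate.
  L = 1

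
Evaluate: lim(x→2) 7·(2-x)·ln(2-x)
This is a 0·∞ indeterminate form.

Rewrite 0·∞ as a quotient (0/0 or ∞/∞ form), then apply L'Hôpital's rule:
  lim(x→2) 7·(2-x)·ln(2-x) = 0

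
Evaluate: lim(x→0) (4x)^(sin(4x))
This is an exponential indeterminate form.

For exponential indeterminate forms, take the natural log:
  Let L = lim(x→0) (4x)^(sin(4x))
  Then ln(L) = lim(x→0) [exponent × ln(base)]
  Evaluate using L'Hôpital or standard limits, then exponentiate.
  L = 1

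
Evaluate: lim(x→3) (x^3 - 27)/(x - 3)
This is a standard limit.

Factor or rationalize the expression:
  lim(x→3) (x^3 - 27)/(x - 3) = 27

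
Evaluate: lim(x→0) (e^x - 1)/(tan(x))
This is a 0/0 indeterminate form.

Apply L'Hôpital's rule: differentiate numerator and denominator separately.
  f(x) = e^(x) - 1   ⇒   f'(x) = e^(x)
  g(x) = tan(x)   ⇒   g'(x) = tan(x)^2 + 1
  lim(x→0) f'(x)/g'(x) = lim(x→0) (e^(x))/(tan(x)^2 + 1)
  = 1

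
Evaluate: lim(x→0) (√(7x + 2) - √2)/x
This is a standard limit.

Factor or rationalize the expression:
  lim(x→0) (√(7x + 2) - √2)/x = 7·sqrt(2)/4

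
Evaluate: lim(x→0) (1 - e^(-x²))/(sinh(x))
This is a 0/0 indeterminate form.

Apply L'Hôpital's rule: differentiate numerator and denominator separately.
  f(x) = 1 - e^(-x^2)   ⇒   f'(x) = 2·x·e^(-x^2)
  g(x) = sinh(x)   ⇒   g'(x) = cosh(x)
  lim(x→0) f'(x)/g'(x) = lim(x→0) (2·x·e^(-x^2))/(cosh(x))
  = 0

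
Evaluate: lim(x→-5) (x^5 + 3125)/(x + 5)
This is a standard limit.

Factor or rationalize the expression:
  lim(x→-5) (x^5 + 3125)/(x + 5) = 3125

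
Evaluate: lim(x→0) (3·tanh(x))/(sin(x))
This is a 0/0 indeterminate form.

Apply L'Hôpital's rule: differentiate numerator and denominator separately.
  f(x) = 3·tanh(x)   ⇒   f'(x) = 3 - 3·tanh(x)^2
  g(x) = sin(x)   ⇒   g'(x) = cos(x)
  lim(x→0) f'(x)/g'(x) = lim(x→0) (3 - 3·tanh(x)^2)/(cos(x))
  = 3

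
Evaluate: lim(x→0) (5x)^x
This is an exponential indeterminate form.

For exponential indeterminate forms, take the natural log:
  Let L = lim(x→0) (5x)^x
  Then ln(L) = lim(x→0) [exponent × ln(base)]
  Evaluate using L'Hôpital or standard limits, then exponentiate.
  L = 1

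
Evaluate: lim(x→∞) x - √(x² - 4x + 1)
This is an ∞-∞ indeterminate form.

Combine fractions or rationalize to convert ∞-∞ to 0/0 form:
  lim(x→∞) x - √(x² - 4x + 1) = 2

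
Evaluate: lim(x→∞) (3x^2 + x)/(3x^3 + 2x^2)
This is an ∞/∞ indeterminate form.

Apply L'Hôpital's rule: differentiate numerator and denominator separately.
  f(x) = 3·x^2 + x   ⇒   f'(x) = 6·x + 1
  g(x) = 3·x^3 + 2·x^2   ⇒   g'(x) = 9·x^2 + 4·x
  lim(x→∞) f'(x)/g'(x) = lim(x→∞) (6·x + 1)/(9·x^2 + 4·x)
  = 0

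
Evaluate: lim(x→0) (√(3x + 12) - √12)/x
This is a standard limit.

Factor or rationalize the expression:
  lim(x→0) (√(3x + 12) - √12)/x = sqrt(3)/4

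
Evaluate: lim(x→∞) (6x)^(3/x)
This is an exponential indeterminate form.

For exponential indeterminate forms, take the natural log:
  Let L = lim(x→∞) (6x)^(3/x)
  Then ln(L) = lim(x→∞) [exponent × ln(base)]
  Evaluate using L'Hôpital or standard limits, then exponentiate.
  L = 1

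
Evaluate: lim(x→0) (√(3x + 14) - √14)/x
This is a standard limit.

Factor or rationalize the expression:
  lim(x→0) (√(3x + 14) - √14)/x = 3·sqrt(14)/28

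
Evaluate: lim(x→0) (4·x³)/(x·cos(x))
This is a 0/0 indeterminate form.

Apply L'Hôpital's rule: differentiate numerator and denominator separately.
  f(x) = 4·x^3   ⇒   f'(x) = 12·x^2
  g(x) = x·cos(x)   ⇒   g'(x) = -x·sin(x) + cos(x)
  lim(x→0) f'(x)/g'(x) = lim(x→0) (12·x^2)/(-x·sin(x) + cos(x))
  = 0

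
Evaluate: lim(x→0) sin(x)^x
This is an exponential indeterminate form.

For exponential indeterminate forms, take the natural log:
  Let L = lim(x→0) sin(x)^x
  Then ln(L) = lim(x→0) [exponent × ln(base)]
  Evaluate using L'Hôpital or standard limits, then exponentiate.
  L = 1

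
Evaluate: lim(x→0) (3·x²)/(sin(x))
This is a 0/0 indeterminate form.

Apply L'Hôpital's rule: differentiate numerator and denominator separately.
  f(x) = 3·x^2   ⇒   f'(x) = 6·x
  g(x) = sin(x)   ⇒   g'(x) = cos(x)
  lim(x→0) f'(x)/g'(x) = lim(x→0) (6·x)/(cos(x))
  = 0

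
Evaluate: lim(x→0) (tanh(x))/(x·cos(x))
This is a 0/0 indeterminate form.

Apply L'Hôpital's rule: differentiate numerator and denominator separately.
  f(x) = tanh(x)   ⇒   f'(x) = 1 - tanh(x)^2
  g(x) = x·cos(x)   ⇒   g'(x) = -x·sin(x) + cos(x)
  lim(x→0) f'(x)/g'(x) = lim(x→0) (1 - tanh(x)^2)/(-x·sin(x) + cos(x))
  = 1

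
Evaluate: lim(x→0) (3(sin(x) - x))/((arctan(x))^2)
This is a 0/0 indeterminate form.

Apply L'Hôpital's rule: differentiate numerator and denominator separately.
  f(x) = -3·x + 3·sin(x)   ⇒   f'(x) = 3·cos(x) - 3
  g(x) = atan(x)^2   ⇒   g'(x) = 2·atan(x)/(x^2 + 1)
  lim(x→0) f'(x)/g'(x) = lim(x→0) (3·cos(x) - 3)/(2·atan(x)/(x^2 + 1))
  = 0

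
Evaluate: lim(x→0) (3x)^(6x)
This is an exponential indeterminate form.

For exponential indeterminate forms, take the natural log:
  Let L = lim(x→0) (3x)^(6x)
  Then ln(L) = lim(x→0) [exponent × ln(base)]
  Evaluate using L'Hôpital or standard limits, then exponentiate.
  L = 1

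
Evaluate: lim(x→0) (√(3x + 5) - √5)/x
This is a standard limit.

Factor or rationalize the expression:
  lim(x→0) (√(3x + 5) - √5)/x = 3·sqrt(5)/10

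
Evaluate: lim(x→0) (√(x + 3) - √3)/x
This is a standard limit.

Factor or rationalize the expression:
  lim(x→0) (√(x + 3) - √3)/x = sqrt(3)/6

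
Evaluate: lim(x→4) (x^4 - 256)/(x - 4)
This is a standard limit.

Factor or rationalize the expression:
  lim(x→4) (x^4 - 256)/(x - 4) = 256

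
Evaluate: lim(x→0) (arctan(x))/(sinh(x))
This is a 0/0 indeterminate form.

Apply L'Hôpital's rule: differentiate numerator and denominator separately.
  f(x) = atan(x)   ⇒   f'(x) = 1/(x^2 + 1)
  g(x) = sinh(x)   ⇒   g'(x) = cosh(x)
  lim(x→0) f'(x)/g'(x) = lim(x→0) (1/(x^2 + 1))/(cosh(x))
  = 1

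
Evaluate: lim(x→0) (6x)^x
This is an exponential indeterminate form.

For exponential indeterminate forms, take the natural log:
  Let L = lim(x→0) (6x)^x
  Then ln(L) = lim(x→0) [exponent × ln(base)]
  Evaluate using L'Hôpital or standard limits, then exponentiate.
  L = 1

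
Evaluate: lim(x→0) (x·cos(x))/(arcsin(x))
This is a 0/0 indeterminate form.

Apply L'Hôpital's rule: differentiate numerator and denominator separately.
  f(x) = x·cos(x)   ⇒   f'(x) = -x·sin(x) + cos(x)
  g(x) = asin(x)   ⇒   g'(x) = 1/sqrt(1 - x^2)
  lim(x→0) f'(x)/g'(x) = lim(x→0) (-x·sin(x) + cos(x))/(1/sqrt(1 - x^2))
  = 1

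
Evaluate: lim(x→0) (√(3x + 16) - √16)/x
This is a standard limit.

Factor or rationalize the expression:
  lim(x→0) (√(3x + 16) - √16)/x = 3/8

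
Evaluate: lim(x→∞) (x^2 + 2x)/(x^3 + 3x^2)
This is an ∞/∞ indeterminate form.

Apply L'Hôpital's rule: differentiate numerator and denominator separately.
  f(x) = x^2 + 2·x   ⇒   f'(x) = 2·x + 2
  g(x) = x^3 + 3·x^2   ⇒   g'(x) = 3·x^2 + 6·x
  lim(x→∞) f'(x)/g'(x) = lim(x→∞) (2·x + 2)/(3·x^2 + 6·x)
  = 0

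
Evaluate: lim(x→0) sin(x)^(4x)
This is an exponential indeterminate form.

For exponential indeterminate forms, take the natural log:
  Let L = lim(x→0) sin(x)^(4x)
  Then ln(L) = lim(x→0) [exponent × ln(base)]
  Evaluate using L'Hôpital or standard limits, then exponentiate.
  L = 1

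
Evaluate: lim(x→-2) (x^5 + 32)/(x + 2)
This is a standard limit.

Factor or rationalize the expression:
  lim(x→-2) (x^5 + 32)/(x + 2) = 80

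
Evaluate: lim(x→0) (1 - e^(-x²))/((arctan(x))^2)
This is a 0/0 indeterminate form.

Apply L'Hôpital's rule: differentiate numerator and denominator separately.
  f(x) = 1 - e^(-x^2)   ⇒   f'(x) = 2·x·e^(-x^2)
  g(x) = atan(x)^2   ⇒   g'(x) = 2·atan(x)/(x^2 + 1)
  lim(x→0) f'(x)/g'(x) = lim(x→0) (2·x·e^(-x^2))/(2·atan(x)/(x^2 + 1))
  = 1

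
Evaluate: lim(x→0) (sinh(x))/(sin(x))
This is a 0/0 indeterminate form.

Apply L'Hôpital's rule: differentiate numerator and denominator separately.
  f(x) = sinh(x)   ⇒   f'(x) = cosh(x)
  g(x) = sin(x)   ⇒   g'(x) = cos(x)
  lim(x→0) f'(x)/g'(x) = lim(x→0) (cosh(x))/(cos(x))
  = 1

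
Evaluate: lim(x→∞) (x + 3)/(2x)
This is an ∞/∞ indeterminate form.

Apply L'Hôpital's rule: differentiate numerator and denominator separately.
  f(x) = x + 3   ⇒   f'(x) = 1
  g(x) = 2·x   ⇒   g'(x) = 2
  lim(x→∞) f'(x)/g'(x) = lim(x→∞) (1)/(2)
  = 1/2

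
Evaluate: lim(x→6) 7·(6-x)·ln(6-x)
This is a 0·∞ indeterminate form.

Rewrite 0·∞ as a quotient (0/0 or ∞/∞ form), then apply L'Hôpital's rule:
  lim(x→6) 7·(6-x)·ln(6-x) = 0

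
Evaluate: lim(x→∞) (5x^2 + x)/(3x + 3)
This is an ∞/∞ indeterminate form.

Apply L'Hôpital's rule: differentiate numerator and denominator separately.
  f(x) = 5·x^2 + x   ⇒   f'(x) = 10·x + 1
  g(x) = 3·x + 3   ⇒   g'(x) = 3
  lim(x→∞) f'(x)/g'(x) = lim(x→∞) (10·x + 1)/(3)
  = ∞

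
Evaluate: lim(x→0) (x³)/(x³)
This is a 0/0 indeterminate form.

Apply L'Hôpital's rule: differentiate numerator and denominator separately.
  f(x) = x^3   ⇒   f'(x) = 3·x^2
  g(x) = x^3   ⇒   g'(x) = 3·x^2
  lim(x→0) f'(x)/g'(x) = lim(x→0) (3·x^2)/(3·x^2)
  = 1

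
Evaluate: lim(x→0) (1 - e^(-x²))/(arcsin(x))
This is a 0/0 indeterminate form.

Apply L'Hôpital's rule: differentiate numerator and denominator separately.
  f(x) = 1 - e^(-x^2)   ⇒   f'(x) = 2·x·e^(-x^2)
  g(x) = asin(x)   ⇒   g'(x) = 1/sqrt(1 - x^2)
  lim(x→0) f'(x)/g'(x) = lim(x→0) (2·x·e^(-x^2))/(1/sqrt(1 - x^2))
  = 0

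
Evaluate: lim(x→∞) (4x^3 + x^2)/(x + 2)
This is an ∞/∞ indeterminate form.

Apply L'Hôpital's rule: differentiate numerator and denominator separately.
  f(x) = 4·x^3 + x^2   ⇒   f'(x) = 12·x^2 + 2·x
  g(x) = x + 2   ⇒   g'(x) = 1
  lim(x→∞) f'(x)/g'(x) = lim(x→∞) (12·x^2 + 2·x)/(1)
  = ∞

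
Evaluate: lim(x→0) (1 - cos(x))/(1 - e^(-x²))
This is a 0/0 indeterminate form.

Apply L'Hôpital's rule: differentiate numerator and denominator separately.
  f(x) = 1 - cos(x)   ⇒   f'(x) = sin(x)
  g(x) = 1 - e^(-x^2)   ⇒   g'(x) = 2·x·e^(-x^2)
  lim(x→0) f'(x)/g'(x) = lim(x→0) (sin(x))/(2·x·e^(-x^2))
  = 1/2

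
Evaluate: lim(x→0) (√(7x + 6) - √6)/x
This is a standard limit.

Factor or rationalize the expression:
  lim(x→0) (√(7x + 6) - √6)/x = 7·sqrt(6)/12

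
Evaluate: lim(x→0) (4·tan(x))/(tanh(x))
This is a 0/0 indeterminate form.

Apply L'Hôpital's rule: differentiate numerator and denominator separately.
  f(x) = 4·tan(x)   ⇒   f'(x) = 4·tan(x)^2 + 4
  g(x) = tanh(x)   ⇒   g'(x) = 1 - tanh(x)^2
  lim(x→0) f'(x)/g'(x) = lim(x→0) (4·tan(x)^2 + 4)/(1 - tanh(x)^2)
  = 4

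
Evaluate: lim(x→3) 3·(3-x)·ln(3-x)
This is a 0·∞ indeterminate form.

Rewrite 0·∞ as a quotient (0/0 or ∞/∞ form), then apply L'Hôpital's rule:
  lim(x→3) 3·(3-x)·ln(3-x) = 0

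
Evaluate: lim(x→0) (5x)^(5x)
This is an exponential indeterminate form.

For exponential indeterminate forms, take the natural log:
  Let L = lim(x→0) (5x)^(5x)
  Then ln(L) = lim(x→0) [exponent × ln(base)]
  Evaluate using L'Hôpital or standard limits, then exponentiate.
  L = 1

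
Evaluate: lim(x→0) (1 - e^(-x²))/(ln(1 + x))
This is a 0/0 indeterminate form.

Apply L'Hôpital's rule: differentiate numerator and denominator separately.
  f(x) = 1 - e^(-x^2)   ⇒   f'(x) = 2·x·e^(-x^2)
  g(x) = ln(x + 1)   ⇒   g'(x) = 1/(x + 1)
  lim(x→0) f'(x)/g'(x) = lim(x→0) (2·x·e^(-x^2))/(1/(x + 1))
  = 0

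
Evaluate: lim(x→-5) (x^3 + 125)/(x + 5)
This is a standard limit.

Factor or rationalize the expression:
  lim(x→-5) (x^3 + 125)/(x + 5) = 75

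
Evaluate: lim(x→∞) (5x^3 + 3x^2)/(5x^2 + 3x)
This is an ∞/∞ indeterminate form.

Apply L'Hôpital's rule: differentiate numerator and denominator separately.
  f(x) = 5·x^3 + 3·x^2   ⇒   f'(x) = 15·x^2 + 6·x
  g(x) = 5·x^2 + 3·x   ⇒   g'(x) = 10·x + 3
  lim(x→∞) f'(x)/g'(x) = lim(x→∞) (15·x^2 + 6·x)/(10·x + 3)
  = ∞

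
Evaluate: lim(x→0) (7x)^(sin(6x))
This is an exponential indeterminate form.

For exponential indeterminate forms, take the natural log:
  Let L = lim(x→0) (7x)^(sin(6x))
  Then ln(L) = lim(x→0) [exponent × ln(base)]
  Evaluate using L'Hôpital or standard limits, then exponentiate.
  L = 1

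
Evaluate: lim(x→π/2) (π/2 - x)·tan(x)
This is a 0·∞ indeterminate form.

Rewrite 0·∞ as a quotient (0/0 or ∞/∞ form), then apply L'Hôpital's rule:
  lim(x→π/2) (π/2 - x)·tan(x) = 1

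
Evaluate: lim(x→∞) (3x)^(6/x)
This is an exponential indeterminate form.

For exponential indeterminate forms, take the natural log:
  Let L = lim(x→∞) (3x)^(6/x)
  Then ln(L) = lim(x→∞) [exponent × ln(base)]
  Evaluate using L'Hôpital or standard limits, then exponentiate.
  L = 1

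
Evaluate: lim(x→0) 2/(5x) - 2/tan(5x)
This is an ∞-∞ indeterminate form.

Combine fractions or rationalize to convert ∞-∞ to 0/0 form:
  lim(x→0) 2/(5x) - 2/tan(5x) = 0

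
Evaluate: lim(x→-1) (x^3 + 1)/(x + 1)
This is a standard limit.

Factor or rationalize the expression:
  lim(x→-1) (x^3 + 1)/(x + 1) = 3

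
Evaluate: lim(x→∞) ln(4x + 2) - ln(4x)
This is an ∞-∞ indeterminate form.

Combine fractions or rationalize to convert ∞-∞ to 0/0 form:
  lim(x→∞) ln(4x + 2) - ln(4x) = 0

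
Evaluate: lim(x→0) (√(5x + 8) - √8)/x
This is a standard limit.

Factor or rationalize the expression:
  lim(x→0) (√(5x + 8) - √8)/x = 5·sqrt(2)/8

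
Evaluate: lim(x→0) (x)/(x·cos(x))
This is a 0/0 indeterminate form.

Apply L'Hôpital's rule: differentiate numerator and denominator separately.
  f(x) = x   ⇒   f'(x) = 1
  g(x) = x·cos(x)   ⇒   g'(x) = -x·sin(x) + cos(x)
  lim(x→0) f'(x)/g'(x) = lim(x→0) (1)/(-x·sin(x) + cos(x))
  = 1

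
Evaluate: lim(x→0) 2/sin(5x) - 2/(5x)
This is an ∞-∞ indeterminate form.

Combine fractions or rationalize to convert ∞-∞ to 0/0 form:
  lim(x→0) 2/sin(5x) - 2/(5x) = 0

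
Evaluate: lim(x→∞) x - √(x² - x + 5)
This is an ∞-∞ indeterminate form.

Combine fractions or rationalize to convert ∞-∞ to 0/0 form:
  lim(x→∞) x - √(x² - x + 5) = 1/2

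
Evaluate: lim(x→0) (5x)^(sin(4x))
This is an exponential indeterminate form.

For exponential indeterminate forms, take the natural log:
  Let L = lim(x→0) (5x)^(sin(4x))
  Then ln(L) = lim(x→0) [exponent × ln(base)]
  Evaluate using L'Hôpital or standard limits, then exponentiate.
  L = 1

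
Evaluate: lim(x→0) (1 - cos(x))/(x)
This is a 0/0 indeterminate form.

Apply L'Hôpital's rule: differentiate numerator and denominator separately.
  f(x) = 1 - cos(x)   ⇒   f'(x) = sin(x)
  g(x) = x   ⇒   g'(x) = 1
  lim(x→0) f'(x)/g'(x) = lim(x→0) (sin(x))/(1)
  = 0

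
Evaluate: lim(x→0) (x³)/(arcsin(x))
This is a 0/0 indeterminate form.

Apply L'Hôpital's rule: differentiate numerator and denominator separately.
  f(x) = x^3   ⇒   f'(x) = 3·x^2
  g(x) = asin(x)   ⇒   g'(x) = 1/sqrt(1 - x^2)
  lim(x→0) f'(x)/g'(x) = lim(x→0) (3·x^2)/(1/sqrt(1 - x^2))
  = 0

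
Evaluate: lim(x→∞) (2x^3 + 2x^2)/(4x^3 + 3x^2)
This is an ∞/∞ indeterminate form.

Apply L'Hôpital's rule: differentiate numerator and denominator separately.
  f(x) = 2·x^3 + 2·x^2   ⇒   f'(x) = 6·x^2 + 4·x
  g(x) = 4·x^3 + 3·x^2   ⇒   g'(x) = 12·x^2 + 6·x
  lim(x→∞) f'(x)/g'(x) = lim(x→∞) (6·x^2 + 4·x)/(12·x^2 + 6·x)
  = 1/2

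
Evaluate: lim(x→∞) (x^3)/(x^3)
This is an ∞/∞ indeterminate form.

Apply L'Hôpital's rule: differentiate numerator and denominator separately.
  f(x) = x^3   ⇒   f'(x) = 3·x^2
  g(x) = x^3   ⇒   g'(x) = 3·x^2
  lim(x→∞) f'(x)/g'(x) = lim(x→∞) (3·x^2)/(3·x^2)
  = 1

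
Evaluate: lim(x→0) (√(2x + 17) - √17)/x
This is a standard limit.

Factor or rationalize the expression:
  lim(x→0) (√(2x + 17) - √17)/x = sqrt(17)/17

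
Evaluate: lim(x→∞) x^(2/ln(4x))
This is an exponential indeterminate form.

For exponential indeterminate forms, take the natural log:
  Let L = lim(x→∞) x^(2/ln(4x))
  Then ln(L) = lim(x→∞) [exponent × ln(base)]
  Evaluate using L'Hôpital or standard limits, then exponentiate.
  L = e²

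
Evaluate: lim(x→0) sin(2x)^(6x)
This is an exponential indeterminate form.

For exponential indeterminate forms, take the natural log:
  Let L = lim(x→0) sin(2x)^(6x)
  Then ln(L) = lim(x→0) [exponent × ln(base)]
  Evaluate using L'Hôpital or standard limits, then exponentiate.
  L = 1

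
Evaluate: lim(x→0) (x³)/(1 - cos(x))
This is a 0/0 indeterminate form.

Apply L'Hôpital's rule: differentiate numerator and denominator separately.
  f(x) = x^3   ⇒   f'(x) = 3·x^2
  g(x) = 1 - cos(x)   ⇒   g'(x) = sin(x)
  lim(x→0) f'(x)/g'(x) = lim(x→0) (3·x^2)/(sin(x))
  = 0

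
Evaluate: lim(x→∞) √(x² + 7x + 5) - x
This is an ∞-∞ indeterminate form.

Combine fractions or rationalize to convert ∞-∞ to 0/0 form:
  lim(x→∞) √(x² + 7x + 5) - x = 7/2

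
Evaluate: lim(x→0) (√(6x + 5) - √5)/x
This is a standard limit.

Factor or rationalize the expression:
  lim(x→0) (√(6x + 5) - √5)/x = 3·sqrt(5)/5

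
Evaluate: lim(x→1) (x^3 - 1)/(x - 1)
This is a standard limit.

Factor or rationalize the expression:
  lim(x→1) (x^3 - 1)/(x - 1) = 3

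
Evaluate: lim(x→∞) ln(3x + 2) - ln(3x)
This is an ∞-∞ indeterminate form.

Combine fractions or rationalize to convert ∞-∞ to 0/0 form:
  lim(x→∞) ln(3x + 2) - ln(3x) = 0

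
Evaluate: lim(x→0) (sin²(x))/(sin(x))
This is a 0/0 indeterminate form.

Apply L'Hôpital's rule: differentiate numerator and denominator separately.
  f(x) = sin(x)^2   ⇒   f'(x) = 2·sin(x)·cos(x)
  g(x) = sin(x)   ⇒   g'(x) = cos(x)
  lim(x→0) f'(x)/g'(x) = lim(x→0) (2·sin(x)·cos(x))/(cos(x))
  = 0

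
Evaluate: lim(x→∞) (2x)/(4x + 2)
This is an ∞/∞ indeterminate form.

Apply L'Hôpital's rule: differentiate numerator and denominator separately.
  f(x) = 2·x   ⇒   f'(x) = 2
  g(x) = 4·x + 2   ⇒   g'(x) = 4
  lim(x→∞) f'(x)/g'(x) = lim(x→∞) (2)/(4)
  = 1/2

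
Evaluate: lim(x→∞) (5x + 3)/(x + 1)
This is an ∞/∞ indeterminate form.

Apply L'Hôpital's rule: differentiate numerator and denominator separately.
  f(x) = 5·x + 3   ⇒   f'(x) = 5
  g(x) = x + 1   ⇒   g'(x) = 1
  lim(x→∞) f'(x)/g'(x) = lim(x→∞) (5)/(1)
  = 5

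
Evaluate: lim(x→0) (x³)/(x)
This is a 0/0 indeterminate form.

Apply L'Hôpital's rule: differentiate numerator and denominator separately.
  f(x) = x^3   ⇒   f'(x) = 3·x^2
  g(x) = x   ⇒   g'(x) = 1
  lim(x→0) f'(x)/g'(x) = lim(x→0) (3·x^2)/(1)
  = 0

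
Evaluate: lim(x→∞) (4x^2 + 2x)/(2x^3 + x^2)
This is an ∞/∞ indeterminate form.

Apply L'Hôpital's rule: differentiate numerator and denominator separately.
  f(x) = 4·x^2 + 2·x   ⇒   f'(x) = 8·x + 2
  g(x) = 2·x^3 + x^2   ⇒   g'(x) = 6·x^2 + 2·x
  lim(x→∞) f'(x)/g'(x) = lim(x→∞) (8·x + 2)/(6·x^2 + 2·x)
  = 0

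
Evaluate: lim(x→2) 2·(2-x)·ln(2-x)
This is a 0·∞ indeterminate form.

Rewrite 0·∞ as a quotient (0/0 or ∞/∞ form), then apply L'Hôpital's rule:
  lim(x→2) 2·(2-x)·ln(2-x) = 0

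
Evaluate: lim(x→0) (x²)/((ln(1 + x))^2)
This is a 0/0 indeterminate form.

Apply L'Hôpital's rule: differentiate numerator and denominator separately.
  f(x) = x^2   ⇒   f'(x) = 2·x
  g(x) = ln(x + 1)^2   ⇒   g'(x) = 2·ln(x + 1)/(x + 1)
  lim(x→0) f'(x)/g'(x) = lim(x→0) (2·x)/(2·ln(x + 1)/(x + 1))
  = 1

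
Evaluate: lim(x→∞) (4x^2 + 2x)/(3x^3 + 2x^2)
This is an ∞/∞ indeterminate form.

Apply L'Hôpital's rule: differentiate numerator and denominator separately.
  f(x) = 4·x^2 + 2·x   ⇒   f'(x) = 8·x + 2
  g(x) = 3·x^3 + 2·x^2   ⇒   g'(x) = 9·x^2 + 4·x
  lim(x→∞) f'(x)/g'(x) = lim(x→∞) (8·x + 2)/(9·x^2 + 4·x)
  = 0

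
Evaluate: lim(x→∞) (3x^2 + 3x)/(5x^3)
This is an ∞/∞ indeterminate form.

Apply L'Hôpital's rule: differentiate numerator and denominator separately.
  f(x) = 3·x^2 + 3·x   ⇒   f'(x) = 6·x + 3
  g(x) = 5·x^3   ⇒   g'(x) = 15·x^2
  lim(x→∞) f'(x)/g'(x) = lim(x→∞) (6·x + 3)/(15·x^2)
  = 0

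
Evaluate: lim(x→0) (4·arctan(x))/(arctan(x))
This is a 0/0 indeterminate form.

Apply L'Hôpital's rule: differentiate numerator and denominator separately.
  f(x) = 4·atan(x)   ⇒   f'(x) = 4/(x^2 + 1)
  g(x) = atan(x)   ⇒   g'(x) = 1/(x^2 + 1)
  lim(x→0) f'(x)/g'(x) = lim(x→0) (4/(x^2 + 1))/(1/(x^2 + 1))
  = 4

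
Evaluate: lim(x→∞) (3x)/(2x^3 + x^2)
This is an ∞/∞ indeterminate form.

Apply L'Hôpital's rule: differentiate numerator and denominator separately.
  f(x) = 3·x   ⇒   f'(x) = 3
  g(x) = 2·x^3 + x^2   ⇒   g'(x) = 6·x^2 + 2·x
  lim(x→∞) f'(x)/g'(x) = lim(x→∞) (3)/(6·x^2 + 2·x)
  = 0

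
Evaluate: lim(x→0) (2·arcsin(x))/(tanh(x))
This is a 0/0 indeterminate form.

Apply L'Hôpital's rule: differentiate numerator and denominator separately.
  f(x) = 2·asin(x)   ⇒   f'(x) = 2/sqrt(1 - x^2)
  g(x) = tanh(x)   ⇒   g'(x) = 1 - tanh(x)^2
  lim(x→0) f'(x)/g'(x) = lim(x→0) (2/sqrt(1 - x^2))/(1 - tanh(x)^2)
  = 2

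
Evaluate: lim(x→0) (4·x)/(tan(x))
This is a 0/0 indeterminate form.

Apply L'Hôpital's rule: differentiate numerator and denominator separately.
  f(x) = 4·x   ⇒   f'(x) = 4
  g(x) = tan(x)   ⇒   g'(x) = tan(x)^2 + 1
  lim(x→0) f'(x)/g'(x) = lim(x→0) (4)/(tan(x)^2 + 1)
  = 4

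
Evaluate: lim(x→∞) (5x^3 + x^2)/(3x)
This is an ∞/∞ indeterminate form.

Apply L'Hôpital's rule: differentiate numerator and denominator separately.
  f(x) = 5·x^3 + x^2   ⇒   f'(x) = 15·x^2 + 2·x
  g(x) = 3·x   ⇒   g'(x) = 3
  lim(x→∞) f'(x)/g'(x) = lim(x→∞) (15·x^2 + 2·x)/(3)
  = ∞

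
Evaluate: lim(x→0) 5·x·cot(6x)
This is a 0·∞ indeterminate form.

Rewrite 0·∞ as a quotient (0/0 or ∞/∞ form), then apply L'Hôpital's rule:
  lim(x→0) 5·x·cot(6x) = 5/6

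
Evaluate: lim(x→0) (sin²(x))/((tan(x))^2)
This is a 0/0 indeterminate form.

Apply L'Hôpital's rule: differentiate numerator and denominator separately.
  f(x) = sin(x)^2   ⇒   f'(x) = 2·sin(x)·cos(x)
  g(x) = tan(x)^2   ⇒   g'(x) = (2·tan(x)^2 + 2)·tan(x)
  lim(x→0) f'(x)/g'(x) = lim(x→0) (2·sin(x)·cos(x))/((2·tan(x)^2 + 2)·tan(x))
  = 1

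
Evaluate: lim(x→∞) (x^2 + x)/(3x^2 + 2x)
This is an ∞/∞ indeterminate form.

Apply L'Hôpital's rule: differentiate numerator and denominator separately.
  f(x) = x^2 + x   ⇒   f'(x) = 2·x + 1
  g(x) = 3·x^2 + 2·x   ⇒   g'(x) = 6·x + 2
  lim(x→∞) f'(x)/g'(x) = lim(x→∞) (2·x + 1)/(6·x + 2)
  = 1/3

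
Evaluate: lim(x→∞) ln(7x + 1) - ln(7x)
This is an ∞-∞ indeterminate form.

Combine fractions or rationalize to convert ∞-∞ to 0/0 form:
  lim(x→∞) ln(7x + 1) - ln(7x) = 0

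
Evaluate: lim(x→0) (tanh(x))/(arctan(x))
This is a 0/0 indeterminate form.

Apply L'Hôpital's rule: differentiate numerator and denominator separately.
  f(x) = tanh(x)   ⇒   f'(x) = 1 - tanh(x)^2
  g(x) = atan(x)   ⇒   g'(x) = 1/(x^2 + 1)
  lim(x→0) f'(x)/g'(x) = lim(x→0) (1 - tanh(x)^2)/(1/(x^2 + 1))
  = 1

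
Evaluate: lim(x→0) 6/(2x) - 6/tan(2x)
This is an ∞-∞ indeterminate form.

Combine fractions or rationalize to convert ∞-∞ to 0/0 form:
  lim(x→0) 6/(2x) - 6/tan(2x) = 0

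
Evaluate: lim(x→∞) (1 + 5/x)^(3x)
This is an exponential indeterminate form.

For exponential indeterminate forms, take the natural log:
  Let L = lim(x→∞) (1 + 5/x)^(3x)
  Then ln(L) = lim(x→∞) [exponent × ln(base)]
  Evaluate using L'Hôpital or standard limits, then exponentiate.
  L = e^(15)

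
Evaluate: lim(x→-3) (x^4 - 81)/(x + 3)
This is a standard limit.

Factor or rationalize the expression:
  lim(x→-3) (x^4 - 81)/(x + 3) = -108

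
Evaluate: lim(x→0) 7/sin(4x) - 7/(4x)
This is an ∞-∞ indeterminate form.

Combine fractions or rationalize to convert ∞-∞ to 0/0 form:
  lim(x→0) 7/sin(4x) - 7/(4x) = 0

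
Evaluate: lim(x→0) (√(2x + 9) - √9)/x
This is a standard limit.

Factor or rationalize the expression:
  lim(x→0) (√(2x + 9) - √9)/x = 1/3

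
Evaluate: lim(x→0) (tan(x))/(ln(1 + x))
This is a 0/0 indeterminate form.

Apply L'Hôpital's rule: differentiate numerator and denominator separately.
  f(x) = tan(x)   ⇒   f'(x) = tan(x)^2 + 1
  g(x) = ln(x + 1)   ⇒   g'(x) = 1/(x + 1)
  lim(x→0) f'(x)/g'(x) = lim(x→0) (tan(x)^2 + 1)/(1/(x + 1))
  = 1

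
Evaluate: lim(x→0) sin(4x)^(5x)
This is an exponential indeterminate form.

For exponential indeterminate forms, take the natural log:
  Let L = lim(x→0) sin(4x)^(5x)
  Then ln(L) = lim(x→0) [exponent × ln(base)]
  Evaluate using L'Hôpital or standard limits, then exponentiate.
  L = 1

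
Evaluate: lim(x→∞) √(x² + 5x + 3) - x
This is an ∞-∞ indeterminate form.

Combine fractions or rationalize to convert ∞-∞ to 0/0 form:
  lim(x→∞) √(x² + 5x + 3) - x = 5/2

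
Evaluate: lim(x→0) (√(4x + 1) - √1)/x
This is a standard limit.

Factor or rationalize the expression:
  lim(x→0) (√(4x + 1) - √1)/x = 2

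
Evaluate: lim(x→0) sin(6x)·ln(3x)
This is a 0·∞ indeterminate form.

Rewrite 0·∞ as a quotient (0/0 or ∞/∞ form), then apply L'Hôpital's rule:
  lim(x→0) sin(6x)·ln(3x) = 0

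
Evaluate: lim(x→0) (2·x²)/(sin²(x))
This is a 0/0 indeterminate form.

Apply L'Hôpital's rule: differentiate numerator and denominator separately.
  f(x) = 2·x^2   ⇒   f'(x) = 4·x
  g(x) = sin(x)^2   ⇒   g'(x) = 2·sin(x)·cos(x)
  lim(x→0) f'(x)/g'(x) = lim(x→0) (4·x)/(2·sin(x)·cos(x))
  = 2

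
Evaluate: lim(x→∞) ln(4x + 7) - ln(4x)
This is an ∞-∞ indeterminate form.

Combine fractions or rationalize to convert ∞-∞ to 0/0 form:
  lim(x→∞) ln(4x + 7) - ln(4x) = 0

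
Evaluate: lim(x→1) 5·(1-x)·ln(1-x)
This is a 0·∞ indeterminate form.

Rewrite 0·∞ as a quotient (0/0 or ∞/∞ form), then apply L'Hôpital's rule:
  lim(x→1) 5·(1-x)·ln(1-x) = 0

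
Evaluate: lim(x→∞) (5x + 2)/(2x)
This is an ∞/∞ indeterminate form.

Apply L'Hôpital's rule: differentiate numerator and denominator separately.
  f(x) = 5·x + 2   ⇒   f'(x) = 5
  g(x) = 2·x   ⇒   g'(x) = 2
  lim(x→∞) f'(x)/g'(x) = lim(x→∞) (5)/(2)
  = 5/2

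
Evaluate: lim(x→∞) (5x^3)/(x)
This is an ∞/∞ indeterminate form.

Apply L'Hôpital's rule: differentiate numerator and denominator separately.
  f(x) = 5·x^3   ⇒   f'(x) = 15·x^2
  g(x) = x   ⇒   g'(x) = 1
  lim(x→∞) f'(x)/g'(x) = lim(x→∞) (15·x^2)/(1)
  = ∞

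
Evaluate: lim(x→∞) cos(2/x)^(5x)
This is an exponential indeterminate form.

For exponential indeterminate forms, take the natural log:
  Let L = lim(x→∞) cos(2/x)^(5x)
  Then ln(L) = lim(x→∞) [exponent × ln(base)]
  Evaluate using L'Hôpital or standard limits, then exponentiate.
  L = 1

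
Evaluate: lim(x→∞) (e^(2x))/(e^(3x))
This is an ∞/∞ indeterminate form.

Apply L'Hôpital's rule: differentiate numerator and denominator separately.
  f(x) = e^(2·x)   ⇒   f'(x) = 2·e^(2·x)
  g(x) = e^(3·x)   ⇒   g'(x) = 3·e^(3·x)
  lim(x→∞) f'(x)/g'(x) = lim(x→∞) (2·e^(2·x))/(3·e^(3·x))
  = 0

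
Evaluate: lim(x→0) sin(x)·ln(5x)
This is a 0·∞ indeterminate form.

Rewrite 0·∞ as a quotient (0/0 or ∞/∞ form), then apply L'Hôpital's rule:
  lim(x→0) sin(x)·ln(5x) = 0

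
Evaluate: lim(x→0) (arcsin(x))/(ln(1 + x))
This is a 0/0 indeterminate form.

Apply L'Hôpital's rule: differentiate numerator and denominator separately.
  f(x) = asin(x)   ⇒   f'(x) = 1/sqrt(1 - x^2)
  g(x) = ln(x + 1)   ⇒   g'(x) = 1/(x + 1)
  lim(x→0) f'(x)/g'(x) = lim(x→0) (1/sqrt(1 - x^2))/(1/(x + 1))
  = 1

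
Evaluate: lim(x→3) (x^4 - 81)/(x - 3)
This is a standard limit.

Factor or rationalize the expression:
  lim(x→3) (x^4 - 81)/(x - 3) = 108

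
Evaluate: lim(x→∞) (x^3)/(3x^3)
This is an ∞/∞ indeterminate form.

Apply L'Hôpital's rule: differentiate numerator and denominator separately.
  f(x) = x^3   ⇒   f'(x) = 3·x^2
  g(x) = 3·x^3   ⇒   g'(x) = 9·x^2
  lim(x→∞) f'(x)/g'(x) = lim(x→∞) (3·x^2)/(9·x^2)
  = 1/3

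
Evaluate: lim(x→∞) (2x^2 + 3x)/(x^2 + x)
This is an ∞/∞ indeterminate form.

Apply L'Hôpital's rule: differentiate numerator and denominator separately.
  f(x) = 2·x^2 + 3·x   ⇒   f'(x) = 4·x + 3
  g(x) = x^2 + x   ⇒   g'(x) = 2·x + 1
  lim(x→∞) f'(x)/g'(x) = lim(x→∞) (4·x + 3)/(2·x + 1)
  = 2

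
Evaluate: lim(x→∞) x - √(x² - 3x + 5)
This is an ∞-∞ indeterminate form.

Combine fractions or rationalize to convert ∞-∞ to 0/0 form:
  lim(x→∞) x - √(x² - 3x + 5) = 3/2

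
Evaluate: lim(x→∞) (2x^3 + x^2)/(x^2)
This is an ∞/∞ indeterminate form.

Apply L'Hôpital's rule: differentiate numerator and denominator separately.
  f(x) = 2·x^3 + x^2   ⇒   f'(x) = 6·x^2 + 2·x
  g(x) = x^2   ⇒   g'(x) = 2·x
  lim(x→∞) f'(x)/g'(x) = lim(x→∞) (6·x^2 + 2·x)/(2·x)
  = ∞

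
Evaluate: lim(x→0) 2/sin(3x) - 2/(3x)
This is an ∞-∞ indeterminate form.

Combine fractions or rationalize to convert ∞-∞ to 0/0 form:
  lim(x→0) 2/sin(3x) - 2/(3x) = 0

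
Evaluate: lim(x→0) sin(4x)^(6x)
This is an exponential indeterminate form.

For exponential indeterminate forms, take the natural log:
  Let L = lim(x→0) sin(4x)^(6x)
  Then ln(L) = lim(x→0) [exponent × ln(base)]
  Evaluate using L'Hôpital or standard limits, then exponentiate.
  L = 1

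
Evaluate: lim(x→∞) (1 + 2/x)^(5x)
This is an exponential indeterminate form.

For exponential indeterminate forms, take the natural log:
  Let L = lim(x→∞) (1 + 2/x)^(5x)
  Then ln(L) = lim(x→∞) [exponent × ln(base)]
  Evaluate using L'Hôpital or standard limits, then exponentiate.
  L = e^(10)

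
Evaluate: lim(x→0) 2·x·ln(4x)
This is a 0·∞ indeterminate form.

Rewrite 0·∞ as a quotient (0/0 or ∞/∞ form), then apply L'Hôpital's rule:
  lim(x→0) 2·x·ln(4x) = 0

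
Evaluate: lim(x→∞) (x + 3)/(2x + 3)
This is an ∞/∞ indeterminate form.

Apply L'Hôpital's rule: differentiate numerator and denominator separately.
  f(x) = x + 3   ⇒   f'(x) = 1
  g(x) = 2·x + 3   ⇒   g'(x) = 2
  lim(x→∞) f'(x)/g'(x) = lim(x→∞) (1)/(2)
  = 1/2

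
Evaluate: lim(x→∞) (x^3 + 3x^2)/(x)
This is an ∞/∞ indeterminate form.

Apply L'Hôpital's rule: differentiate numerator and denominator separately.
  f(x) = x^3 + 3·x^2   ⇒   f'(x) = 3·x^2 + 6·x
  g(x) = x   ⇒   g'(x) = 1
  lim(x→∞) f'(x)/g'(x) = lim(x→∞) (3·x^2 + 6·x)/(1)
  = ∞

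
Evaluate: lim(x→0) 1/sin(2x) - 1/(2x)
This is an ∞-∞ indeterminate form.

Combine fractions or rationalize to convert ∞-∞ to 0/0 form:
  lim(x→0) 1/sin(2x) - 1/(2x) = 0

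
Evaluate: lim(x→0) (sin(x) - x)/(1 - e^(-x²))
This is a 0/0 indeterminate form.

Apply L'Hôpital's rule: differentiate numerator and denominator separately.
  f(x) = -x + sin(x)   ⇒   f'(x) = cos(x) - 1
  g(x) = 1 - e^(-x^2)   ⇒   g'(x) = 2·x·e^(-x^2)
  lim(x→0) f'(x)/g'(x) = lim(x→0) (cos(x) - 1)/(2·x·e^(-x^2))
  = 0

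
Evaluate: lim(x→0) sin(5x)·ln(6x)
This is a 0·∞ indeterminate form.

Rewrite 0·∞ as a quotient (0/0 or ∞/∞ form), then apply L'Hôpital's rule:
  lim(x→0) sin(5x)·ln(6x) = 0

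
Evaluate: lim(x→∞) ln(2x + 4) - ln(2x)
This is an ∞-∞ indeterminate form.

Combine fractions or rationalize to convert ∞-∞ to 0/0 form:
  lim(x→∞) ln(2x + 4) - ln(2x) = 0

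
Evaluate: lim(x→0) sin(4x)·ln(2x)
This is a 0·∞ indeterminate form.

Rewrite 0·∞ as a quotient (0/0 or ∞/∞ form), then apply L'Hôpital's rule:
  lim(x→0) sin(4x)·ln(2x) = 0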